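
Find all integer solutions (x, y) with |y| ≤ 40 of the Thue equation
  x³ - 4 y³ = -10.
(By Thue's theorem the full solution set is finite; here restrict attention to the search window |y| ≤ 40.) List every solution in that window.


The equation is x³ - 4y³ = -10. For fixed y, x³ = 4·y³ − 10, so a solution requires the RHS to be a perfect cube.
Strategy: iterate y from -40 to 40, compute RHS = 4·y³ − 10, and check whether it is a (positive or negative) perfect cube.
Check small values of y:
  y = 0: RHS = -10 is not a perfect cube.
  y = 1: RHS = -6 is not a perfect cube.
  y = -1: RHS = -14 is not a perfect cube.
  y = 2: RHS = 22 is not a perfect cube.
  y = -2: RHS = -42 is not a perfect cube.
  y = 3: RHS = 98 is not a perfect cube.
  y = -3: RHS = -118 is not a perfect cube.
Continuing the search up to |y| = 40 finds no solutions either.
No (x, y) in the scanned range satisfies the equation.

No integer solutions with |y| ≤ 40.


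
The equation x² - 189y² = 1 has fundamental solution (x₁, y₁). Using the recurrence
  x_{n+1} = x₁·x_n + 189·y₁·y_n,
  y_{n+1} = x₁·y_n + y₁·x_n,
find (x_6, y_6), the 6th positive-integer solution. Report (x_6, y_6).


Step 1: Find the fundamental solution (x₁, y₁) of x² - 189y² = 1.
  Expand √189 as a continued fraction. a₀ = ⌊√189⌋ = 13; iterate m_{k+1} = d_k·a_k − m_k, d_{k+1} = (189 − m_{k+1}²)/d_k, a_{k+1} = ⌊(a₀ + m_{k+1})/d_{k+1}⌋ (starting m₀ = 0, d₀ = 1), with convergents p_k = a_k·p_{k-1} + p_{k-2}, q_k = a_k·q_{k-1} + q_{k-2} (p₋₁ = 1, q₋₁ = 0):
  k = 0: a₀ = 13; p₀/q₀ = 13/1; p₀² − 189·q₀² = 169 − 189 = -20.
  k = 1: m = 13, d = 20, a = ⌊(13 + 13)/20⌋ = 1; p/q = (1·13 + 1)/(1·1 + 0) = 14/1; p² − 189·q² = 196 − 189 = 7.
  k = 2: m = 7, d = 7, a = ⌊(13 + 7)/7⌋ = 2; p/q = (2·14 + 13)/(2·1 + 1) = 41/3; p² − 189·q² = 1681 − 1701 = -20.
  k = 3: m = 7, d = 20, a = ⌊(13 + 7)/20⌋ = 1; p/q = (1·41 + 14)/(1·3 + 1) = 55/4; p² − 189·q² = 3025 − 3024 = 1.
  The first convergent with p² − 189·q² = 1 gives the fundamental solution (x₁, y₁) = (55, 4).
Step 2: Apply the recurrence (x_{n+1}, y_{n+1}) = (x₁x_n + 189y₁y_n, x₁y_n + y₁x_n) repeatedly.
  From (x_1, y_1) = (55, 4): x_2 = 55·55 + 189·4·4 = 6049; y_2 = 55·4 + 4·55 = 440.
  From (x_2, y_2) = (6049, 440): x_3 = 55·6049 + 189·4·440 = 665335; y_3 = 55·440 + 4·6049 = 48396.
  From (x_3, y_3) = (665335, 48396): x_4 = 55·665335 + 189·4·48396 = 73180801; y_4 = 55·48396 + 4·665335 = 5323120.
  From (x_4, y_4) = (73180801, 5323120): x_5 = 55·73180801 + 189·4·5323120 = 8049222775; y_5 = 55·5323120 + 4·73180801 = 585494804.
  From (x_5, y_5) = (8049222775, 585494804): x_6 = 55·8049222775 + 189·4·585494804 = 885341324449; y_6 = 55·585494804 + 4·8049222775 = 64399105320.
Step 3: Verify x_6² - 189·y_6² = 783829260777109485153601 - 783829260777109485153600 = 1 (should be 1). ✓

(x_1, y_1) = (55, 4); (x_6, y_6) = (885341324449, 64399105320).


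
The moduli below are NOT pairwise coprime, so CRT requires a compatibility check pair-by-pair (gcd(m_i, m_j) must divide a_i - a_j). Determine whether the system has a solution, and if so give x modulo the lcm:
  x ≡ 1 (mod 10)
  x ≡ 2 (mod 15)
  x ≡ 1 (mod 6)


Moduli 10, 15, 6 are not pairwise coprime, so CRT works modulo lcm(m_i) when all pairwise compatibility conditions hold.
Pairwise compatibility: gcd(m_i, m_j) must divide a_i - a_j for every pair.
Merge one congruence at a time:
  Start: x ≡ 1 (mod 10).
  Combine with x ≡ 2 (mod 15): gcd(10, 15) = 5, and 2 - 1 = 1 is NOT divisible by 5.
    ⇒ system is inconsistent (no integer solution).

No solution (the system is inconsistent).


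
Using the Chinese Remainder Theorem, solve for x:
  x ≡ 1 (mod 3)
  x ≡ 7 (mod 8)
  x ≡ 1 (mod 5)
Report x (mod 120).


Moduli 3, 8, 5 are pairwise coprime; by CRT there is a unique solution modulo M = 3 · 8 · 5 = 120.
Solve pairwise, accumulating the modulus:
  Start with x ≡ 1 (mod 3).
  Combine with x ≡ 7 (mod 8): since gcd(3, 8) = 1, we get a unique residue mod 24.
    Write x = 1 + 3·t and substitute into x ≡ 7 (mod 8): 3·t ≡ 7 − 1 = 6 (mod 8).
    The inverse of 3 mod 8 is 3 (since 3·3 = 9 = 1·8 + 1), so t ≡ 3·6 = 18 ≡ 2 (mod 8).
    Then x = 1 + 3·2 = 7, valid modulo lcm(3, 8) = 24: x ≡ 7 (mod 24).
  Combine with x ≡ 1 (mod 5): since gcd(24, 5) = 1, we get a unique residue mod 120.
    Write x = 7 + 24·t and substitute into x ≡ 1 (mod 5): 24·t ≡ 1 − 7 = -6 (mod 5).
    Reduce coefficients mod 5: 4·t ≡ 4 (mod 5).
    The inverse of 4 mod 5 is 4 (since 4·4 = 16 = 3·5 + 1), so t ≡ 4·4 = 16 ≡ 1 (mod 5).
    Then x = 7 + 24·1 = 31, valid modulo lcm(24, 5) = 120: x ≡ 31 (mod 120).
Verify: 31 mod 3 = 1 ✓, 31 mod 8 = 7 ✓, 31 mod 5 = 1 ✓.

x ≡ 31 (mod 120).


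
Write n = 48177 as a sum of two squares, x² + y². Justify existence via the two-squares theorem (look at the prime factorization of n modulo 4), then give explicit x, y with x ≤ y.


Step 1: Factor n = 48177 = 3^2 · 53 · 101.
Step 2: Check the mod-4 condition on each prime factor: 3 ≡ 3 (mod 4), exponent 2 (must be even); 53 ≡ 1 (mod 4), exponent 1; 101 ≡ 1 (mod 4), exponent 1.
All primes ≡ 3 (mod 4) appear to even exponent (or don't appear), so by the two-squares theorem n IS expressible as a sum of two squares.
Step 3: Build a representation. Group n = k² · m with k = 3 and m = 53 · 101 = 5353 (a product of primes ≡ 1 (mod 4)); a representation of m scales to one of n via (k·x)² + (k·y)² = k²(x² + y²). Each prime p ≡ 1 (mod 4) is itself a sum of two squares; find a² by testing p − a² for a perfect square:
  53: 53 − 1² = 52, 53 − 2² = 49 = 7² ⇒ 53 = 2² + 7².
  101: 101 − 1² = 100 = 10² ⇒ 101 = 1² + 10².
  Combine using the Brahmagupta–Fibonacci identity (a² + b²)(c² + d²) = (ac − bd)² + (ad + bc)² = (ac + bd)² + (ad − bc)²:
  53 · 101 = 5353: from (2² + 7²)(1² + 10²), take (2·1 − 7·10, 2·10 + 7·1) = (2 − 70, 20 + 7) = (-68, 27); dropping signs (only squares matter) gives (68, 27); check 68² + 27² = 4624 + 729 = 5353 ✓.
  Scale by k = 3: (3·68, 3·27) = (204, 81).
Step 4: Order so x ≤ y and verify: 81² + 204² = 6561 + 41616 = 48177 = n. ✓

n = 48177 = 81² + 204² (one valid representation with x ≤ y).


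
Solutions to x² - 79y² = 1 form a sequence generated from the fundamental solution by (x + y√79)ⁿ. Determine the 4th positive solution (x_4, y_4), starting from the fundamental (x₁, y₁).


Step 1: Find the fundamental solution (x₁, y₁) of x² - 79y² = 1.
  Expand √79 as a continued fraction. a₀ = ⌊√79⌋ = 8; iterate m_{k+1} = d_k·a_k − m_k, d_{k+1} = (79 − m_{k+1}²)/d_k, a_{k+1} = ⌊(a₀ + m_{k+1})/d_{k+1}⌋ (starting m₀ = 0, d₀ = 1), with convergents p_k = a_k·p_{k-1} + p_{k-2}, q_k = a_k·q_{k-1} + q_{k-2} (p₋₁ = 1, q₋₁ = 0):
  k = 0: a₀ = 8; p₀/q₀ = 8/1; p₀² − 79·q₀² = 64 − 79 = -15.
  k = 1: m = 8, d = 15, a = ⌊(8 + 8)/15⌋ = 1; p/q = (1·8 + 1)/(1·1 + 0) = 9/1; p² − 79·q² = 81 − 79 = 2.
  k = 2: m = 7, d = 2, a = ⌊(8 + 7)/2⌋ = 7; p/q = (7·9 + 8)/(7·1 + 1) = 71/8; p² − 79·q² = 5041 − 5056 = -15.
  k = 3: m = 7, d = 15, a = ⌊(8 + 7)/15⌋ = 1; p/q = (1·71 + 9)/(1·8 + 1) = 80/9; p² − 79·q² = 6400 − 6399 = 1.
  The first convergent with p² − 79·q² = 1 gives the fundamental solution (x₁, y₁) = (80, 9).
Step 2: Apply the recurrence (x_{n+1}, y_{n+1}) = (x₁x_n + 79y₁y_n, x₁y_n + y₁x_n) repeatedly.
  From (x_1, y_1) = (80, 9): x_2 = 80·80 + 79·9·9 = 12799; y_2 = 80·9 + 9·80 = 1440.
  From (x_2, y_2) = (12799, 1440): x_3 = 80·12799 + 79·9·1440 = 2047760; y_3 = 80·1440 + 9·12799 = 230391.
  From (x_3, y_3) = (2047760, 230391): x_4 = 80·2047760 + 79·9·230391 = 327628801; y_4 = 80·230391 + 9·2047760 = 36861120.
Step 3: Verify x_4² - 79·y_4² = 107340631244697601 - 107340631244697600 = 1 (should be 1). ✓

(x_1, y_1) = (80, 9); (x_4, y_4) = (327628801, 36861120).


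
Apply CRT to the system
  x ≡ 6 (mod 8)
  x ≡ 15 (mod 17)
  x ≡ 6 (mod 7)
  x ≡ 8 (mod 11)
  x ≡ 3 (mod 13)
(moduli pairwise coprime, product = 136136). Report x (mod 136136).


Product of moduli M = 8 · 17 · 7 · 11 · 13 = 136136.
Merge one congruence at a time:
  Start: x ≡ 6 (mod 8).
  Combine with x ≡ 15 (mod 17); new modulus lcm = 136.
    Write x = 6 + 8·t and substitute into x ≡ 15 (mod 17): 8·t ≡ 15 − 6 = 9 (mod 17).
    The inverse of 8 mod 17 is 15 (since 8·15 = 120 = 7·17 + 1), so t ≡ 15·9 = 135 ≡ 16 (mod 17).
    Then x = 6 + 8·16 = 134, valid modulo lcm(8, 17) = 136: x ≡ 134 (mod 136).
  Combine with x ≡ 6 (mod 7); new modulus lcm = 952.
    Write x = 134 + 136·t and substitute into x ≡ 6 (mod 7): 136·t ≡ 6 − 134 = -128 (mod 7).
    Reduce coefficients mod 7: 3·t ≡ 5 (mod 7).
    The inverse of 3 mod 7 is 5 (since 3·5 = 15 = 2·7 + 1), so t ≡ 5·5 = 25 ≡ 4 (mod 7).
    Then x = 134 + 136·4 = 678, valid modulo lcm(136, 7) = 952: x ≡ 678 (mod 952).
  Combine with x ≡ 8 (mod 11); new modulus lcm = 10472.
    Write x = 678 + 952·t and substitute into x ≡ 8 (mod 11): 952·t ≡ 8 − 678 = -670 (mod 11).
    Reduce coefficients mod 11: 6·t ≡ 1 (mod 11).
    The inverse of 6 mod 11 is 2 (since 6·2 = 12 = 1·11 + 1), so t ≡ 2·1 = 2 ≡ 2 (mod 11).
    Then x = 678 + 952·2 = 2582, valid modulo lcm(952, 11) = 10472: x ≡ 2582 (mod 10472).
  Combine with x ≡ 3 (mod 13); new modulus lcm = 136136.
    Write x = 2582 + 10472·t and substitute into x ≡ 3 (mod 13): 10472·t ≡ 3 − 2582 = -2579 (mod 13).
    Reduce coefficients mod 13: 7·t ≡ 8 (mod 13).
    The inverse of 7 mod 13 is 2 (since 7·2 = 14 = 1·13 + 1), so t ≡ 2·8 = 16 ≡ 3 (mod 13).
    Then x = 2582 + 10472·3 = 33998, valid modulo lcm(10472, 13) = 136136: x ≡ 33998 (mod 136136).
Verify against each original: 33998 mod 8 = 6, 33998 mod 17 = 15, 33998 mod 7 = 6, 33998 mod 11 = 8, 33998 mod 13 = 3.

x ≡ 33998 (mod 136136).


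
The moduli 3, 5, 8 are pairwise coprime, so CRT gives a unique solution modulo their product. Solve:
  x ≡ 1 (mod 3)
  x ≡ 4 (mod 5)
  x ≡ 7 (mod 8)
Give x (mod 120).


Moduli 3, 5, 8 are pairwise coprime; by CRT there is a unique solution modulo M = 3 · 5 · 8 = 120.
Solve pairwise, accumulating the modulus:
  Start with x ≡ 1 (mod 3).
  Combine with x ≡ 4 (mod 5): since gcd(3, 5) = 1, we get a unique residue mod 15.
    Write x = 1 + 3·t and substitute into x ≡ 4 (mod 5): 3·t ≡ 4 − 1 = 3 (mod 5).
    The inverse of 3 mod 5 is 2 (since 3·2 = 6 = 1·5 + 1), so t ≡ 2·3 = 6 ≡ 1 (mod 5).
    Then x = 1 + 3·1 = 4, valid modulo lcm(3, 5) = 15: x ≡ 4 (mod 15).
  Combine with x ≡ 7 (mod 8): since gcd(15, 8) = 1, we get a unique residue mod 120.
    Write x = 4 + 15·t and substitute into x ≡ 7 (mod 8): 15·t ≡ 7 − 4 = 3 (mod 8).
    Reduce coefficients mod 8: 7·t ≡ 3 (mod 8).
    The inverse of 7 mod 8 is 7 (since 7·7 = 49 = 6·8 + 1), so t ≡ 7·3 = 21 ≡ 5 (mod 8).
    Then x = 4 + 15·5 = 79, valid modulo lcm(15, 8) = 120: x ≡ 79 (mod 120).
Verify: 79 mod 3 = 1 ✓, 79 mod 5 = 4 ✓, 79 mod 8 = 7 ✓.

x ≡ 79 (mod 120).


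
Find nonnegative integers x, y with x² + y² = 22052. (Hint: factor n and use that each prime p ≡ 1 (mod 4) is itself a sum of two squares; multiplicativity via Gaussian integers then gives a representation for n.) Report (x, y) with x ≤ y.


Step 1: Factor n = 22052 = 2^2 · 37 · 149.
Step 2: Check the mod-4 condition on each prime factor: 2 = 2 (special); 37 ≡ 1 (mod 4), exponent 1; 149 ≡ 1 (mod 4), exponent 1.
All primes ≡ 3 (mod 4) appear to even exponent (or don't appear), so by the two-squares theorem n IS expressible as a sum of two squares.
Step 3: Build a representation. Group n = k² · m with k = 2 and m = 37 · 149 = 5513 (a product of primes ≡ 1 (mod 4)); a representation of m scales to one of n via (k·x)² + (k·y)² = k²(x² + y²). Each prime p ≡ 1 (mod 4) is itself a sum of two squares; find a² by testing p − a² for a perfect square:
  37: 37 − 1² = 36 = 6² ⇒ 37 = 1² + 6².
  149: 149 − 1² = 148, 149 − 2² = 145, 149 − 3² = 140, 149 − 4² = 133, 149 − 5² = 124, 149 − 6² = 113, 149 − 7² = 100 = 10² ⇒ 149 = 7² + 10².
  Combine using the Brahmagupta–Fibonacci identity (a² + b²)(c² + d²) = (ac − bd)² + (ad + bc)² = (ac + bd)² + (ad − bc)²:
  37 · 149 = 5513: from (1² + 6²)(7² + 10²), take (1·7 − 6·10, 1·10 + 6·7) = (7 − 60, 10 + 42) = (-53, 52); dropping signs (only squares matter) gives (53, 52); check 53² + 52² = 2809 + 2704 = 5513 ✓.
  Scale by k = 2: (2·53, 2·52) = (106, 104).
Step 4: Order so x ≤ y and verify: 104² + 106² = 10816 + 11236 = 22052 = n. ✓

n = 22052 = 104² + 106² (one valid representation with x ≤ y).


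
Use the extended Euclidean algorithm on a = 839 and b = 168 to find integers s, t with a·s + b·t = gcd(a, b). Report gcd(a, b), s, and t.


Euclidean algorithm on (839, 168) — divide until remainder is 0:
  839 = 4 · 168 + 167
  168 = 1 · 167 + 1
  167 = 167 · 1 + 0
gcd(839, 168) = 1.
Track Bezout coefficients alongside the remainders: start with r₀ = 839 = a·1 + b·0 (s = 1, t = 0) and r₁ = 168 = a·0 + b·1 (s = 0, t = 1); each new remainder r_{k+1} = r_{k-1} − q_k·r_k inherits s_{k+1} = s_{k-1} − q_k·s_k, t_{k+1} = t_{k-1} − q_k·t_k, so r_k = a·s_k + b·t_k at every step:
  q = 4: r = 167, s = 1 − 4·0 = 1, t = 0 − 4·1 = -4  (check: 839·1 + 168·(-4) = 167)
  q = 1: r = 1, s = 0 − 1·1 = -1, t = 1 − 1·(-4) = 5  (check: 839·(-1) + 168·5 = 1)
The row with r = 1 (the gcd) gives the Bezout coefficients s = -1, t = 5.
Result: 839 · (-1) + 168 · (5) = 1.

gcd(839, 168) = 1; s = -1, t = 5 (check: 839·(-1) + 168·5 = 1).


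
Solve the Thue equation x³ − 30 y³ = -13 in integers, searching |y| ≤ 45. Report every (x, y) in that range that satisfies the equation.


The equation is x³ - 30y³ = -13. For fixed y, x³ = 30·y³ − 13, so a solution requires the RHS to be a perfect cube.
Strategy: iterate y from -45 to 45, compute RHS = 30·y³ − 13, and check whether it is a (positive or negative) perfect cube.
Check small values of y:
  y = 0: RHS = -13 is not a perfect cube.
  y = 1: RHS = 17 is not a perfect cube.
  y = -1: RHS = -43 is not a perfect cube.
  y = 2: RHS = 227 is not a perfect cube.
  y = -2: RHS = -253 is not a perfect cube.
  y = 3: RHS = 797 is not a perfect cube.
  y = -3: RHS = -823 is not a perfect cube.
Continuing the search up to |y| = 45 finds no solutions either.
No (x, y) in the scanned range satisfies the equation.

No integer solutions with |y| ≤ 45.


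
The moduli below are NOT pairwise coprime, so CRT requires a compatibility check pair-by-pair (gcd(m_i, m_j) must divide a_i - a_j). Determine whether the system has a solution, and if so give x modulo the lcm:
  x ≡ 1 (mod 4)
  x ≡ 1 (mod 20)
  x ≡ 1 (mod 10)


Moduli 4, 20, 10 are not pairwise coprime, so CRT works modulo lcm(m_i) when all pairwise compatibility conditions hold.
Pairwise compatibility: gcd(m_i, m_j) must divide a_i - a_j for every pair.
Merge one congruence at a time:
  Start: x ≡ 1 (mod 4).
  Combine with x ≡ 1 (mod 20): gcd(4, 20) = 4; 1 - 1 = 0, which IS divisible by 4, so compatible.
    Write x = 1 + 4·t and substitute into x ≡ 1 (mod 20): 4·t ≡ 1 − 1 = 0 (mod 20).
    Divide the congruence (and modulus) by g = 4: 1·t ≡ 0 (mod 5).
    So t ≡ 0 (mod 5).
    Then x = 1 + 4·0 = 1, valid modulo lcm(4, 20) = 20: x ≡ 1 (mod 20).
  Combine with x ≡ 1 (mod 10): gcd(20, 10) = 10; 1 - 1 = 0, which IS divisible by 10, so compatible.
    Write x = 1 + 20·t and substitute into x ≡ 1 (mod 10): 20·t ≡ 1 − 1 = 0 (mod 10).
    Divide the congruence (and modulus) by g = 10: 2·t ≡ 0 (mod 1).
    Modulo 1 every t works; take t = 0.
    Then x = 1 + 20·0 = 1, valid modulo lcm(20, 10) = 20: x ≡ 1 (mod 20).
Verify: 1 mod 4 = 1, 1 mod 20 = 1, 1 mod 10 = 1.

x ≡ 1 (mod 20).


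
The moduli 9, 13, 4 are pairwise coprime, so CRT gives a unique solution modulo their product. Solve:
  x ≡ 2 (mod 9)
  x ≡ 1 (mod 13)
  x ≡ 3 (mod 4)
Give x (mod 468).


Moduli 9, 13, 4 are pairwise coprime; by CRT there is a unique solution modulo M = 9 · 13 · 4 = 468.
Solve pairwise, accumulating the modulus:
  Start with x ≡ 2 (mod 9).
  Combine with x ≡ 1 (mod 13): since gcd(9, 13) = 1, we get a unique residue mod 117.
    Write x = 2 + 9·t and substitute into x ≡ 1 (mod 13): 9·t ≡ 1 − 2 = -1 (mod 13).
    Reduce coefficients mod 13: 9·t ≡ 12 (mod 13).
    The inverse of 9 mod 13 is 3 (since 9·3 = 27 = 2·13 + 1), so t ≡ 3·12 = 36 ≡ 10 (mod 13).
    Then x = 2 + 9·10 = 92, valid modulo lcm(9, 13) = 117: x ≡ 92 (mod 117).
  Combine with x ≡ 3 (mod 4): since gcd(117, 4) = 1, we get a unique residue mod 468.
    Write x = 92 + 117·t and substitute into x ≡ 3 (mod 4): 117·t ≡ 3 − 92 = -89 (mod 4).
    Reduce coefficients mod 4: 1·t ≡ 3 (mod 4).
    So t ≡ 3 (mod 4).
    Then x = 92 + 117·3 = 443, valid modulo lcm(117, 4) = 468: x ≡ 443 (mod 468).
Verify: 443 mod 9 = 2 ✓, 443 mod 13 = 1 ✓, 443 mod 4 = 3 ✓.

x ≡ 443 (mod 468).


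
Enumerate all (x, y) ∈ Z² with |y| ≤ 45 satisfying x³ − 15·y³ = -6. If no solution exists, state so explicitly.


The equation is x³ - 15y³ = -6. For fixed y, x³ = 15·y³ − 6, so a solution requires the RHS to be a perfect cube.
Strategy: iterate y from -45 to 45, compute RHS = 15·y³ − 6, and check whether it is a (positive or negative) perfect cube.
Check small values of y:
  y = 0: RHS = -6 is not a perfect cube.
  y = 1: RHS = 9 is not a perfect cube.
  y = -1: RHS = -21 is not a perfect cube.
  y = 2: RHS = 114 is not a perfect cube.
  y = -2: RHS = -126 is not a perfect cube.
  y = 3: RHS = 399 is not a perfect cube.
  y = -3: RHS = -411 is not a perfect cube.
Continuing the search up to |y| = 45 finds no solutions either.
No (x, y) in the scanned range satisfies the equation.

No integer solutions with |y| ≤ 45.


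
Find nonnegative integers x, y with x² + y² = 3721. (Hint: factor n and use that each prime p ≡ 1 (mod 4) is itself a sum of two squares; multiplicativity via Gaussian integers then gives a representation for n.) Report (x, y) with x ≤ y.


Step 1: Factor n = 3721 = 61^2.
Step 2: Check the mod-4 condition on each prime factor: 61 ≡ 1 (mod 4), exponent 2.
All primes ≡ 3 (mod 4) appear to even exponent (or don't appear), so by the two-squares theorem n IS expressible as a sum of two squares.
Step 3: Build a representation. Here n = 61 · 61 is a product of primes ≡ 1 (mod 4). Each prime p ≡ 1 (mod 4) is itself a sum of two squares; find a² by testing p − a² for a perfect square:
  61: 61 − 1² = 60, 61 − 2² = 57, 61 − 3² = 52, 61 − 4² = 45, 61 − 5² = 36 = 6² ⇒ 61 = 5² + 6².
  Combine using the Brahmagupta–Fibonacci identity (a² + b²)(c² + d²) = (ac − bd)² + (ad + bc)² = (ac + bd)² + (ad − bc)²:
  61 · 61 = 3721: from (5² + 6²)(5² + 6²), take (5·5 − 6·6, 5·6 + 6·5) = (25 − 36, 30 + 30) = (-11, 60); dropping signs (only squares matter) gives (11, 60); check 11² + 60² = 121 + 3600 = 3721 ✓.
Step 4: Order so x ≤ y and verify: 11² + 60² = 121 + 3600 = 3721 = n. ✓

n = 3721 = 11² + 60² (one valid representation with x ≤ y).


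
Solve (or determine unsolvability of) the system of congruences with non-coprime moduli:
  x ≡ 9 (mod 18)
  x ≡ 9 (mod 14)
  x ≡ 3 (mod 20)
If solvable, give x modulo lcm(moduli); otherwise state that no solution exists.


Moduli 18, 14, 20 are not pairwise coprime, so CRT works modulo lcm(m_i) when all pairwise compatibility conditions hold.
Pairwise compatibility: gcd(m_i, m_j) must divide a_i - a_j for every pair.
Merge one congruence at a time:
  Start: x ≡ 9 (mod 18).
  Combine with x ≡ 9 (mod 14): gcd(18, 14) = 2; 9 - 9 = 0, which IS divisible by 2, so compatible.
    Write x = 9 + 18·t and substitute into x ≡ 9 (mod 14): 18·t ≡ 9 − 9 = 0 (mod 14).
    Divide the congruence (and modulus) by g = 2: 9·t ≡ 0 (mod 7).
    Reduce coefficients mod 7: 2·t ≡ 0 (mod 7).
    The inverse of 2 mod 7 is 4 (since 2·4 = 8 = 1·7 + 1), so t ≡ 4·0 = 0 ≡ 0 (mod 7).
    Then x = 9 + 18·0 = 9, valid modulo lcm(18, 14) = 126: x ≡ 9 (mod 126).
  Combine with x ≡ 3 (mod 20): gcd(126, 20) = 2; 3 - 9 = -6, which IS divisible by 2, so compatible.
    Write x = 9 + 126·t and substitute into x ≡ 3 (mod 20): 126·t ≡ 3 − 9 = -6 (mod 20).
    Divide the congruence (and modulus) by g = 2: 63·t ≡ -3 (mod 10).
    Reduce coefficients mod 10: 3·t ≡ 7 (mod 10).
    The inverse of 3 mod 10 is 7 (since 3·7 = 21 = 2·10 + 1), so t ≡ 7·7 = 49 ≡ 9 (mod 10).
    Then x = 9 + 126·9 = 1143, valid modulo lcm(126, 20) = 1260: x ≡ 1143 (mod 1260).
Verify: 1143 mod 18 = 9, 1143 mod 14 = 9, 1143 mod 20 = 3.

x ≡ 1143 (mod 1260).


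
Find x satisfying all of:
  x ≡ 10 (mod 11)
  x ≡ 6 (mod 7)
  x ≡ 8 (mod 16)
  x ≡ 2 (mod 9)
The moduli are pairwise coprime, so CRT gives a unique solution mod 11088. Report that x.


Product of moduli M = 11 · 7 · 16 · 9 = 11088.
Merge one congruence at a time:
  Start: x ≡ 10 (mod 11).
  Combine with x ≡ 6 (mod 7); new modulus lcm = 77.
    Write x = 10 + 11·t and substitute into x ≡ 6 (mod 7): 11·t ≡ 6 − 10 = -4 (mod 7).
    Reduce coefficients mod 7: 4·t ≡ 3 (mod 7).
    The inverse of 4 mod 7 is 2 (since 4·2 = 8 = 1·7 + 1), so t ≡ 2·3 = 6 ≡ 6 (mod 7).
    Then x = 10 + 11·6 = 76, valid modulo lcm(11, 7) = 77: x ≡ 76 (mod 77).
  Combine with x ≡ 8 (mod 16); new modulus lcm = 1232.
    Write x = 76 + 77·t and substitute into x ≡ 8 (mod 16): 77·t ≡ 8 − 76 = -68 (mod 16).
    Reduce coefficients mod 16: 13·t ≡ 12 (mod 16).
    The inverse of 13 mod 16 is 5 (since 13·5 = 65 = 4·16 + 1), so t ≡ 5·12 = 60 ≡ 12 (mod 16).
    Then x = 76 + 77·12 = 1000, valid modulo lcm(77, 16) = 1232: x ≡ 1000 (mod 1232).
  Combine with x ≡ 2 (mod 9); new modulus lcm = 11088.
    Write x = 1000 + 1232·t and substitute into x ≡ 2 (mod 9): 1232·t ≡ 2 − 1000 = -998 (mod 9).
    Reduce coefficients mod 9: 8·t ≡ 1 (mod 9).
    The inverse of 8 mod 9 is 8 (since 8·8 = 64 = 7·9 + 1), so t ≡ 8·1 = 8 ≡ 8 (mod 9).
    Then x = 1000 + 1232·8 = 10856, valid modulo lcm(1232, 9) = 11088: x ≡ 10856 (mod 11088).
Verify against each original: 10856 mod 11 = 10, 10856 mod 7 = 6, 10856 mod 16 = 8, 10856 mod 9 = 2.

x ≡ 10856 (mod 11088).


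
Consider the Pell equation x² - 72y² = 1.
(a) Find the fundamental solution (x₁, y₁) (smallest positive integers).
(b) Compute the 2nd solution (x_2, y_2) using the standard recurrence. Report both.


Step 1: Find the fundamental solution (x₁, y₁) of x² - 72y² = 1.
  Expand √72 as a continued fraction. a₀ = ⌊√72⌋ = 8; iterate m_{k+1} = d_k·a_k − m_k, d_{k+1} = (72 − m_{k+1}²)/d_k, a_{k+1} = ⌊(a₀ + m_{k+1})/d_{k+1}⌋ (starting m₀ = 0, d₀ = 1), with convergents p_k = a_k·p_{k-1} + p_{k-2}, q_k = a_k·q_{k-1} + q_{k-2} (p₋₁ = 1, q₋₁ = 0):
  k = 0: a₀ = 8; p₀/q₀ = 8/1; p₀² − 72·q₀² = 64 − 72 = -8.
  k = 1: m = 8, d = 8, a = ⌊(8 + 8)/8⌋ = 2; p/q = (2·8 + 1)/(2·1 + 0) = 17/2; p² − 72·q² = 289 − 288 = 1.
  The first convergent with p² − 72·q² = 1 gives the fundamental solution (x₁, y₁) = (17, 2).
Step 2: Apply the recurrence (x_{n+1}, y_{n+1}) = (x₁x_n + 72y₁y_n, x₁y_n + y₁x_n) repeatedly.
  From (x_1, y_1) = (17, 2): x_2 = 17·17 + 72·2·2 = 577; y_2 = 17·2 + 2·17 = 68.
Step 3: Verify x_2² - 72·y_2² = 332929 - 332928 = 1 (should be 1). ✓

(x_1, y_1) = (17, 2); (x_2, y_2) = (577, 68).


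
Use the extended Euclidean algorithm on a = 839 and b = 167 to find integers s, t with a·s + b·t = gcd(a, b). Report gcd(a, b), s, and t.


Euclidean algorithm on (839, 167) — divide until remainder is 0:
  839 = 5 · 167 + 4
  167 = 41 · 4 + 3
  4 = 1 · 3 + 1
  3 = 3 · 1 + 0
gcd(839, 167) = 1.
Track Bezout coefficients alongside the remainders: start with r₀ = 839 = a·1 + b·0 (s = 1, t = 0) and r₁ = 167 = a·0 + b·1 (s = 0, t = 1); each new remainder r_{k+1} = r_{k-1} − q_k·r_k inherits s_{k+1} = s_{k-1} − q_k·s_k, t_{k+1} = t_{k-1} − q_k·t_k, so r_k = a·s_k + b·t_k at every step:
  q = 5: r = 4, s = 1 − 5·0 = 1, t = 0 − 5·1 = -5  (check: 839·1 + 167·(-5) = 4)
  q = 41: r = 3, s = 0 − 41·1 = -41, t = 1 − 41·(-5) = 206  (check: 839·(-41) + 167·206 = 3)
  q = 1: r = 1, s = 1 − 1·(-41) = 42, t = -5 − 1·206 = -211  (check: 839·42 + 167·(-211) = 1)
The row with r = 1 (the gcd) gives the Bezout coefficients s = 42, t = -211.
Result: 839 · (42) + 167 · (-211) = 1.

gcd(839, 167) = 1; s = 42, t = -211 (check: 839·42 + 167·(-211) = 1).


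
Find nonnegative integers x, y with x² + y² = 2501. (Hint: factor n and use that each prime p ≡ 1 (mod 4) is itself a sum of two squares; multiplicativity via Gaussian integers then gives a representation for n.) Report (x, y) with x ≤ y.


Step 1: Factor n = 2501 = 41 · 61.
Step 2: Check the mod-4 condition on each prime factor: 41 ≡ 1 (mod 4), exponent 1; 61 ≡ 1 (mod 4), exponent 1.
All primes ≡ 3 (mod 4) appear to even exponent (or don't appear), so by the two-squares theorem n IS expressible as a sum of two squares.
Step 3: Build a representation. Here n = 41 · 61 is a product of primes ≡ 1 (mod 4). Each prime p ≡ 1 (mod 4) is itself a sum of two squares; find a² by testing p − a² for a perfect square:
  41: 41 − 1² = 40, 41 − 2² = 37, 41 − 3² = 32, 41 − 4² = 25 = 5² ⇒ 41 = 4² + 5².
  61: 61 − 1² = 60, 61 − 2² = 57, 61 − 3² = 52, 61 − 4² = 45, 61 − 5² = 36 = 6² ⇒ 61 = 5² + 6².
  Combine using the Brahmagupta–Fibonacci identity (a² + b²)(c² + d²) = (ac − bd)² + (ad + bc)² = (ac + bd)² + (ad − bc)²:
  41 · 61 = 2501: from (4² + 5²)(5² + 6²), take (4·5 − 5·6, 4·6 + 5·5) = (20 − 30, 24 + 25) = (-10, 49); dropping signs (only squares matter) gives (10, 49); check 10² + 49² = 100 + 2401 = 2501 ✓.
Step 4: Order so x ≤ y and verify: 10² + 49² = 100 + 2401 = 2501 = n. ✓

n = 2501 = 10² + 49² (one valid representation with x ≤ y).


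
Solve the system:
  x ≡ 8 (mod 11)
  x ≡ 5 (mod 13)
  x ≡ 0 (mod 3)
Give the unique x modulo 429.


Moduli 11, 13, 3 are pairwise coprime; by CRT there is a unique solution modulo M = 11 · 13 · 3 = 429.
Solve pairwise, accumulating the modulus:
  Start with x ≡ 8 (mod 11).
  Combine with x ≡ 5 (mod 13): since gcd(11, 13) = 1, we get a unique residue mod 143.
    Write x = 8 + 11·t and substitute into x ≡ 5 (mod 13): 11·t ≡ 5 − 8 = -3 (mod 13).
    Reduce coefficients mod 13: 11·t ≡ 10 (mod 13).
    The inverse of 11 mod 13 is 6 (since 11·6 = 66 = 5·13 + 1), so t ≡ 6·10 = 60 ≡ 8 (mod 13).
    Then x = 8 + 11·8 = 96, valid modulo lcm(11, 13) = 143: x ≡ 96 (mod 143).
  Combine with x ≡ 0 (mod 3): since gcd(143, 3) = 1, we get a unique residue mod 429.
    Write x = 96 + 143·t and substitute into x ≡ 0 (mod 3): 143·t ≡ 0 − 96 = -96 (mod 3).
    Reduce coefficients mod 3: 2·t ≡ 0 (mod 3).
    The inverse of 2 mod 3 is 2 (since 2·2 = 4 = 1·3 + 1), so t ≡ 2·0 = 0 ≡ 0 (mod 3).
    Then x = 96 + 143·0 = 96, valid modulo lcm(143, 3) = 429: x ≡ 96 (mod 429).
Verify: 96 mod 11 = 8 ✓, 96 mod 13 = 5 ✓, 96 mod 3 = 0 ✓.

x ≡ 96 (mod 429).


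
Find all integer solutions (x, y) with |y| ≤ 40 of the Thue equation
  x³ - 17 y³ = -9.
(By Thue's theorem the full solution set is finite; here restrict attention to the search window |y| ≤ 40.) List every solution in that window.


The equation is x³ - 17y³ = -9. For fixed y, x³ = 17·y³ − 9, so a solution requires the RHS to be a perfect cube.
Strategy: iterate y from -40 to 40, compute RHS = 17·y³ − 9, and check whether it is a (positive or negative) perfect cube.
Check small values of y:
  y = 0: RHS = -9 is not a perfect cube.
  y = 1: RHS = 8 = (2)³ ⇒ x = 2 works.
  y = -1: RHS = -26 is not a perfect cube.
  y = 2: RHS = 127 is not a perfect cube.
  y = -2: RHS = -145 is not a perfect cube.
  y = 3: RHS = 450 is not a perfect cube.
  y = -3: RHS = -468 is not a perfect cube.
Continuing the search up to |y| = 40 finds no further solutions beyond those listed.
Collected solutions: (2, 1).

Solutions (with |y| ≤ 40): (2, 1).


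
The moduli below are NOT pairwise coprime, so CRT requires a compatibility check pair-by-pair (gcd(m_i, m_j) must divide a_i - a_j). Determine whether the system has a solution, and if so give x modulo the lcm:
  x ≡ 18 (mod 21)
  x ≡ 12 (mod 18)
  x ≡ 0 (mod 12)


Moduli 21, 18, 12 are not pairwise coprime, so CRT works modulo lcm(m_i) when all pairwise compatibility conditions hold.
Pairwise compatibility: gcd(m_i, m_j) must divide a_i - a_j for every pair.
Merge one congruence at a time:
  Start: x ≡ 18 (mod 21).
  Combine with x ≡ 12 (mod 18): gcd(21, 18) = 3; 12 - 18 = -6, which IS divisible by 3, so compatible.
    Write x = 18 + 21·t and substitute into x ≡ 12 (mod 18): 21·t ≡ 12 − 18 = -6 (mod 18).
    Divide the congruence (and modulus) by g = 3: 7·t ≡ -2 (mod 6).
    Reduce coefficients mod 6: 1·t ≡ 4 (mod 6).
    So t ≡ 4 (mod 6).
    Then x = 18 + 21·4 = 102, valid modulo lcm(21, 18) = 126: x ≡ 102 (mod 126).
  Combine with x ≡ 0 (mod 12): gcd(126, 12) = 6; 0 - 102 = -102, which IS divisible by 6, so compatible.
    Write x = 102 + 126·t and substitute into x ≡ 0 (mod 12): 126·t ≡ 0 − 102 = -102 (mod 12).
    Divide the congruence (and modulus) by g = 6: 21·t ≡ -17 (mod 2).
    Reduce coefficients mod 2: 1·t ≡ 1 (mod 2).
    So t ≡ 1 (mod 2).
    Then x = 102 + 126·1 = 228, valid modulo lcm(126, 12) = 252: x ≡ 228 (mod 252).
Verify: 228 mod 21 = 18, 228 mod 18 = 12, 228 mod 12 = 0.

x ≡ 228 (mod 252).


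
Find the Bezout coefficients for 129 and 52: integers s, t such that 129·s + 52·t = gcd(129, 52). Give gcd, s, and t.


Euclidean algorithm on (129, 52) — divide until remainder is 0:
  129 = 2 · 52 + 25
  52 = 2 · 25 + 2
  25 = 12 · 2 + 1
  2 = 2 · 1 + 0
gcd(129, 52) = 1.
Track Bezout coefficients alongside the remainders: start with r₀ = 129 = a·1 + b·0 (s = 1, t = 0) and r₁ = 52 = a·0 + b·1 (s = 0, t = 1); each new remainder r_{k+1} = r_{k-1} − q_k·r_k inherits s_{k+1} = s_{k-1} − q_k·s_k, t_{k+1} = t_{k-1} − q_k·t_k, so r_k = a·s_k + b·t_k at every step:
  q = 2: r = 25, s = 1 − 2·0 = 1, t = 0 − 2·1 = -2  (check: 129·1 + 52·(-2) = 25)
  q = 2: r = 2, s = 0 − 2·1 = -2, t = 1 − 2·(-2) = 5  (check: 129·(-2) + 52·5 = 2)
  q = 12: r = 1, s = 1 − 12·(-2) = 25, t = -2 − 12·5 = -62  (check: 129·25 + 52·(-62) = 1)
The row with r = 1 (the gcd) gives the Bezout coefficients s = 25, t = -62.
Result: 129 · (25) + 52 · (-62) = 1.

gcd(129, 52) = 1; s = 25, t = -62 (check: 129·25 + 52·(-62) = 1).


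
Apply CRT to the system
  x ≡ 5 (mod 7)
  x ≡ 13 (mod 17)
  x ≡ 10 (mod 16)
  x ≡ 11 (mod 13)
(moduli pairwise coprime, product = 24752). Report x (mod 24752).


Product of moduli M = 7 · 17 · 16 · 13 = 24752.
Merge one congruence at a time:
  Start: x ≡ 5 (mod 7).
  Combine with x ≡ 13 (mod 17); new modulus lcm = 119.
    Write x = 5 + 7·t and substitute into x ≡ 13 (mod 17): 7·t ≡ 13 − 5 = 8 (mod 17).
    The inverse of 7 mod 17 is 5 (since 7·5 = 35 = 2·17 + 1), so t ≡ 5·8 = 40 ≡ 6 (mod 17).
    Then x = 5 + 7·6 = 47, valid modulo lcm(7, 17) = 119: x ≡ 47 (mod 119).
  Combine with x ≡ 10 (mod 16); new modulus lcm = 1904.
    Write x = 47 + 119·t and substitute into x ≡ 10 (mod 16): 119·t ≡ 10 − 47 = -37 (mod 16).
    Reduce coefficients mod 16: 7·t ≡ 11 (mod 16).
    The inverse of 7 mod 16 is 7 (since 7·7 = 49 = 3·16 + 1), so t ≡ 7·11 = 77 ≡ 13 (mod 16).
    Then x = 47 + 119·13 = 1594, valid modulo lcm(119, 16) = 1904: x ≡ 1594 (mod 1904).
  Combine with x ≡ 11 (mod 13); new modulus lcm = 24752.
    Write x = 1594 + 1904·t and substitute into x ≡ 11 (mod 13): 1904·t ≡ 11 − 1594 = -1583 (mod 13).
    Reduce coefficients mod 13: 6·t ≡ 3 (mod 13).
    The inverse of 6 mod 13 is 11 (since 6·11 = 66 = 5·13 + 1), so t ≡ 11·3 = 33 ≡ 7 (mod 13).
    Then x = 1594 + 1904·7 = 14922, valid modulo lcm(1904, 13) = 24752: x ≡ 14922 (mod 24752).
Verify against each original: 14922 mod 7 = 5, 14922 mod 17 = 13, 14922 mod 16 = 10, 14922 mod 13 = 11.

x ≡ 14922 (mod 24752).


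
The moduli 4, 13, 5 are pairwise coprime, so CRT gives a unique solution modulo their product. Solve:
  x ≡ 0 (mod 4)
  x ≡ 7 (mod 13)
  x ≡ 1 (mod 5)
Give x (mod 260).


Moduli 4, 13, 5 are pairwise coprime; by CRT there is a unique solution modulo M = 4 · 13 · 5 = 260.
Solve pairwise, accumulating the modulus:
  Start with x ≡ 0 (mod 4).
  Combine with x ≡ 7 (mod 13): since gcd(4, 13) = 1, we get a unique residue mod 52.
    Write x = 0 + 4·t and substitute into x ≡ 7 (mod 13): 4·t ≡ 7 − 0 = 7 (mod 13).
    The inverse of 4 mod 13 is 10 (since 4·10 = 40 = 3·13 + 1), so t ≡ 10·7 = 70 ≡ 5 (mod 13).
    Then x = 0 + 4·5 = 20, valid modulo lcm(4, 13) = 52: x ≡ 20 (mod 52).
  Combine with x ≡ 1 (mod 5): since gcd(52, 5) = 1, we get a unique residue mod 260.
    Write x = 20 + 52·t and substitute into x ≡ 1 (mod 5): 52·t ≡ 1 − 20 = -19 (mod 5).
    Reduce coefficients mod 5: 2·t ≡ 1 (mod 5).
    The inverse of 2 mod 5 is 3 (since 2·3 = 6 = 1·5 + 1), so t ≡ 3·1 = 3 ≡ 3 (mod 5).
    Then x = 20 + 52·3 = 176, valid modulo lcm(52, 5) = 260: x ≡ 176 (mod 260).
Verify: 176 mod 4 = 0 ✓, 176 mod 13 = 7 ✓, 176 mod 5 = 1 ✓.

x ≡ 176 (mod 260).


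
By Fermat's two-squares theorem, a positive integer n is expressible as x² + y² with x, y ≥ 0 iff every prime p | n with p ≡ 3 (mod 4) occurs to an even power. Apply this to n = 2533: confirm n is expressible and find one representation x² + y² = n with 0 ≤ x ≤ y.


Step 1: Factor n = 2533 = 17 · 149.
Step 2: Check the mod-4 condition on each prime factor: 17 ≡ 1 (mod 4), exponent 1; 149 ≡ 1 (mod 4), exponent 1.
All primes ≡ 3 (mod 4) appear to even exponent (or don't appear), so by the two-squares theorem n IS expressible as a sum of two squares.
Step 3: Build a representation. Here n = 17 · 149 is a product of primes ≡ 1 (mod 4). Each prime p ≡ 1 (mod 4) is itself a sum of two squares; find a² by testing p − a² for a perfect square:
  17: 17 − 1² = 16 = 4² ⇒ 17 = 1² + 4².
  149: 149 − 1² = 148, 149 − 2² = 145, 149 − 3² = 140, 149 − 4² = 133, 149 − 5² = 124, 149 − 6² = 113, 149 − 7² = 100 = 10² ⇒ 149 = 7² + 10².
  Combine using the Brahmagupta–Fibonacci identity (a² + b²)(c² + d²) = (ac − bd)² + (ad + bc)² = (ac + bd)² + (ad − bc)²:
  17 · 149 = 2533: from (1² + 4²)(7² + 10²), take (1·7 − 4·10, 1·10 + 4·7) = (7 − 40, 10 + 28) = (-33, 38); dropping signs (only squares matter) gives (33, 38); check 33² + 38² = 1089 + 1444 = 2533 ✓.
Step 4: Order so x ≤ y and verify: 33² + 38² = 1089 + 1444 = 2533 = n. ✓

n = 2533 = 33² + 38² (one valid representation with x ≤ y).


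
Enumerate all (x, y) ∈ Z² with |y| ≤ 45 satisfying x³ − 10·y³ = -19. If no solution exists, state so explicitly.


The equation is x³ - 10y³ = -19. For fixed y, x³ = 10·y³ − 19, so a solution requires the RHS to be a perfect cube.
Strategy: iterate y from -45 to 45, compute RHS = 10·y³ − 19, and check whether it is a (positive or negative) perfect cube.
Check small values of y:
  y = 0: RHS = -19 is not a perfect cube.
  y = 1: RHS = -9 is not a perfect cube.
  y = -1: RHS = -29 is not a perfect cube.
  y = 2: RHS = 61 is not a perfect cube.
  y = -2: RHS = -99 is not a perfect cube.
  y = 3: RHS = 251 is not a perfect cube.
  y = -3: RHS = -289 is not a perfect cube.
Continuing the search up to |y| = 45 finds no solutions either.
No (x, y) in the scanned range satisfies the equation.

No integer solutions with |y| ≤ 45.


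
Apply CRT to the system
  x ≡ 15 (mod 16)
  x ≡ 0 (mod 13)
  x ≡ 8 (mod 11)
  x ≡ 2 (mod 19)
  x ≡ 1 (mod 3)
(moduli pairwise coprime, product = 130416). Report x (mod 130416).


Product of moduli M = 16 · 13 · 11 · 19 · 3 = 130416.
Merge one congruence at a time:
  Start: x ≡ 15 (mod 16).
  Combine with x ≡ 0 (mod 13); new modulus lcm = 208.
    Write x = 15 + 16·t and substitute into x ≡ 0 (mod 13): 16·t ≡ 0 − 15 = -15 (mod 13).
    Reduce coefficients mod 13: 3·t ≡ 11 (mod 13).
    The inverse of 3 mod 13 is 9 (since 3·9 = 27 = 2·13 + 1), so t ≡ 9·11 = 99 ≡ 8 (mod 13).
    Then x = 15 + 16·8 = 143, valid modulo lcm(16, 13) = 208: x ≡ 143 (mod 208).
  Combine with x ≡ 8 (mod 11); new modulus lcm = 2288.
    Write x = 143 + 208·t and substitute into x ≡ 8 (mod 11): 208·t ≡ 8 − 143 = -135 (mod 11).
    Reduce coefficients mod 11: 10·t ≡ 8 (mod 11).
    The inverse of 10 mod 11 is 10 (since 10·10 = 100 = 9·11 + 1), so t ≡ 10·8 = 80 ≡ 3 (mod 11).
    Then x = 143 + 208·3 = 767, valid modulo lcm(208, 11) = 2288: x ≡ 767 (mod 2288).
  Combine with x ≡ 2 (mod 19); new modulus lcm = 43472.
    Write x = 767 + 2288·t and substitute into x ≡ 2 (mod 19): 2288·t ≡ 2 − 767 = -765 (mod 19).
    Reduce coefficients mod 19: 8·t ≡ 14 (mod 19).
    The inverse of 8 mod 19 is 12 (since 8·12 = 96 = 5·19 + 1), so t ≡ 12·14 = 168 ≡ 16 (mod 19).
    Then x = 767 + 2288·16 = 37375, valid modulo lcm(2288, 19) = 43472: x ≡ 37375 (mod 43472).
  Combine with x ≡ 1 (mod 3); new modulus lcm = 130416.
    Write x = 37375 + 43472·t and substitute into x ≡ 1 (mod 3): 43472·t ≡ 1 − 37375 = -37374 (mod 3).
    Reduce coefficients mod 3: 2·t ≡ 0 (mod 3).
    The inverse of 2 mod 3 is 2 (since 2·2 = 4 = 1·3 + 1), so t ≡ 2·0 = 0 ≡ 0 (mod 3).
    Then x = 37375 + 43472·0 = 37375, valid modulo lcm(43472, 3) = 130416: x ≡ 37375 (mod 130416).
Verify against each original: 37375 mod 16 = 15, 37375 mod 13 = 0, 37375 mod 11 = 8, 37375 mod 19 = 2, 37375 mod 3 = 1.

x ≡ 37375 (mod 130416).


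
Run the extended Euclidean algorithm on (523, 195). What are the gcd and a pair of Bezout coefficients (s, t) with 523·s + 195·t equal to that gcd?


Euclidean algorithm on (523, 195) — divide until remainder is 0:
  523 = 2 · 195 + 133
  195 = 1 · 133 + 62
  133 = 2 · 62 + 9
  62 = 6 · 9 + 8
  9 = 1 · 8 + 1
  8 = 8 · 1 + 0
gcd(523, 195) = 1.
Track Bezout coefficients alongside the remainders: start with r₀ = 523 = a·1 + b·0 (s = 1, t = 0) and r₁ = 195 = a·0 + b·1 (s = 0, t = 1); each new remainder r_{k+1} = r_{k-1} − q_k·r_k inherits s_{k+1} = s_{k-1} − q_k·s_k, t_{k+1} = t_{k-1} − q_k·t_k, so r_k = a·s_k + b·t_k at every step:
  q = 2: r = 133, s = 1 − 2·0 = 1, t = 0 − 2·1 = -2  (check: 523·1 + 195·(-2) = 133)
  q = 1: r = 62, s = 0 − 1·1 = -1, t = 1 − 1·(-2) = 3  (check: 523·(-1) + 195·3 = 62)
  q = 2: r = 9, s = 1 − 2·(-1) = 3, t = -2 − 2·3 = -8  (check: 523·3 + 195·(-8) = 9)
  q = 6: r = 8, s = -1 − 6·3 = -19, t = 3 − 6·(-8) = 51  (check: 523·(-19) + 195·51 = 8)
  q = 1: r = 1, s = 3 − 1·(-19) = 22, t = -8 − 1·51 = -59  (check: 523·22 + 195·(-59) = 1)
The row with r = 1 (the gcd) gives the Bezout coefficients s = 22, t = -59.
Result: 523 · (22) + 195 · (-59) = 1.

gcd(523, 195) = 1; s = 22, t = -59 (check: 523·22 + 195·(-59) = 1).


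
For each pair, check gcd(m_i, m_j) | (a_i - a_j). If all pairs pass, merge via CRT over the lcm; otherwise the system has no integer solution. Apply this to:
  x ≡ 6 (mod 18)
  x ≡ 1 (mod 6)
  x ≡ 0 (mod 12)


Moduli 18, 6, 12 are not pairwise coprime, so CRT works modulo lcm(m_i) when all pairwise compatibility conditions hold.
Pairwise compatibility: gcd(m_i, m_j) must divide a_i - a_j for every pair.
Merge one congruence at a time:
  Start: x ≡ 6 (mod 18).
  Combine with x ≡ 1 (mod 6): gcd(18, 6) = 6, and 1 - 6 = -5 is NOT divisible by 6.
    ⇒ system is inconsistent (no integer solution).

No solution (the system is inconsistent).


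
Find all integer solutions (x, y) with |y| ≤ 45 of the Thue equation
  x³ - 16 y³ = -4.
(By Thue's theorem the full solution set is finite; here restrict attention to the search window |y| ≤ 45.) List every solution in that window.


The equation is x³ - 16y³ = -4. For fixed y, x³ = 16·y³ − 4, so a solution requires the RHS to be a perfect cube.
Strategy: iterate y from -45 to 45, compute RHS = 16·y³ − 4, and check whether it is a (positive or negative) perfect cube.
Check small values of y:
  y = 0: RHS = -4 is not a perfect cube.
  y = 1: RHS = 12 is not a perfect cube.
  y = -1: RHS = -20 is not a perfect cube.
  y = 2: RHS = 124 is not a perfect cube.
  y = -2: RHS = -132 is not a perfect cube.
  y = 3: RHS = 428 is not a perfect cube.
  y = -3: RHS = -436 is not a perfect cube.
Continuing the search up to |y| = 45 finds no solutions either.
No (x, y) in the scanned range satisfies the equation.

No integer solutions with |y| ≤ 45.
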